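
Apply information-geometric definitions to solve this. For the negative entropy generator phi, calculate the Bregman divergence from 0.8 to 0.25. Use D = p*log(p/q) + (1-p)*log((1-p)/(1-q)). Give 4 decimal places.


Bregman divergence with negative entropy generator:
D = p*log(p/q) + (1-p)*log((1-p)/(1-q)).
p = 0.8, q = 0.25.
p*log(p/q) = 0.8*log(0.8/0.25) = 0.930521.
(1-p)*log((1-p)/(1-q)) = 0.2*log(0.2/0.75) = -0.264351.
D = 0.930521 + -0.264351 = 0.6662

0.6662


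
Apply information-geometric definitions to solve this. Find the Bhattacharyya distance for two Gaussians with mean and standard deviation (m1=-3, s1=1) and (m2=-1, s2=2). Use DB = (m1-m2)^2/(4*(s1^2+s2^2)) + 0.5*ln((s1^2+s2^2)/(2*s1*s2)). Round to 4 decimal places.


Bhattacharyya distance between two Gaussians:
DB = (m1-m2)^2/(4*(s1^2+s2^2)) + (1/2)*ln((s1^2+s2^2)/(2*s1*s2)).
(m1-m2)^2 = (-2)^2 = 4.
s1^2+s2^2 = 1 + 4 = 5.
term1 = 4/20 = 0.2.
term2 = 0.5*ln(5/4.0) = 0.111572.
DB = 0.2 + 0.111572 = 0.3116

0.3116


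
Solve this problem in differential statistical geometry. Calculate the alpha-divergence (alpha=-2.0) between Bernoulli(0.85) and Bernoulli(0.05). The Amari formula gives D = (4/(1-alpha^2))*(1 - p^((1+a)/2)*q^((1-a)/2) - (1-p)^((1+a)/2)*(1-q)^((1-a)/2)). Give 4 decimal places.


Amari alpha-divergence:
D = (4/(1-alpha^2))*(1 - p^((1+a)/2)*q^((1-a)/2) - (1-p)^((1+a)/2)*(1-q)^((1-a)/2)).
alpha = -2.0, p = 0.85, q = 0.05.
e1 = (1+alpha)/2 = -0.5, e2 = (1-alpha)/2 = 1.5.
t1 = p^e1 * q^e2 = 0.85^-0.5 * 0.05^1.5 = 0.012127.
t2 = (1-p)^e1 * (1-q)^e2 = 0.15^-0.5 * 0.95^1.5 = 2.390781.
4/(1-alpha^2) = -1.333333.
D = -1.333333*(1 - 0.012127 - 2.390781) = 1.8705

1.8705


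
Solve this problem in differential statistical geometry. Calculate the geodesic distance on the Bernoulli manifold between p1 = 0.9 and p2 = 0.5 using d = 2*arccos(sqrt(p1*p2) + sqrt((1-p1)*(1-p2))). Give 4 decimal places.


Geodesic distance on Bernoulli manifold:
d(p1,p2) = 2*arccos(sqrt(p1*p2) + sqrt((1-p1)*(1-p2))).
sqrt(p1*p2) = sqrt(0.9*0.5) = 0.67082.
sqrt((1-p1)*(1-p2)) = sqrt(0.1*0.5) = 0.223607.
arg = 0.67082 + 0.223607 = 0.894427.
d = 2*arccos(0.894427) = 0.9273

0.9273


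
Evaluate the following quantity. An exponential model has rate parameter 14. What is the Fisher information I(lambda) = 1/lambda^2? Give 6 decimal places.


Fisher information for exponential: I(lambda) = 1/lambda^2.
lambda = 14, lambda^2 = 196.
I = 1/196 = 0.005102

0.005102


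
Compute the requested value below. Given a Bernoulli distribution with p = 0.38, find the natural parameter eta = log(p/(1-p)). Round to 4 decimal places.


Natural parameter for Bernoulli: eta = log(p/(1-p)).
p = 0.38, 1-p = 0.62.
p/(1-p) = 0.612903.
eta = log(0.612903) = -0.4895

-0.4895


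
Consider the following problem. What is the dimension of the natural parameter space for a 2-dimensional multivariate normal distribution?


Exponential family dimension calculation:
For 2-dim MVN: mean has 2 params, covariance has 2*3/2 = 3 unique entries.
Total dim = 2 + 3 = 5.

5


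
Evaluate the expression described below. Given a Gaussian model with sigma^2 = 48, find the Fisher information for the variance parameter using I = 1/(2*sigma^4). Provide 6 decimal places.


Fisher information for variance: I(sigma^2) = 1/(2*sigma^4).
sigma^2 = 48, so sigma^4 = 2304.
I = 1/(2*2304) = 1/4608 = 0.000217

0.000217


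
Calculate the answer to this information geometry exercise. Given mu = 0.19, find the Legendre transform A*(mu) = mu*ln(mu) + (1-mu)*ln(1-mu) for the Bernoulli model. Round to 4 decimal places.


Legendre transform for Bernoulli:
A*(mu) = mu*log(mu) + (1-mu)*log(1-mu).
mu = 0.19, 1-mu = 0.81.
mu*log(mu) = 0.19*log(0.19) = -0.315539.
(1-mu)*log(1-mu) = 0.81*log(0.81) = -0.170684.
A* = -0.315539 + -0.170684 = -0.4862

-0.4862


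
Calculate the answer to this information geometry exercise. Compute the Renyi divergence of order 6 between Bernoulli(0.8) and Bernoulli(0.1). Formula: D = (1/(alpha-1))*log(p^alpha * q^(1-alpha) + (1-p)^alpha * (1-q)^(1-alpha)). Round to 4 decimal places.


Renyi divergence of order alpha between Bernoulli distributions:
D = (1/(alpha-1))*log(p^alpha * q^(1-alpha) + (1-p)^alpha * (1-q)^(1-alpha)).
alpha = 6, p = 0.8, q = 0.1.
p^alpha * q^(1-alpha) = 0.8^6 * 0.1^-5 = 26214.4.
(1-p)^alpha * (1-q)^(1-alpha) = 0.2^6 * 0.9^-5 = 0.000108.
sum = 26214.4 + 0.000108 = 26214.400108.
D = (1/5)*log(26214.400108) = 2.0348

2.0348


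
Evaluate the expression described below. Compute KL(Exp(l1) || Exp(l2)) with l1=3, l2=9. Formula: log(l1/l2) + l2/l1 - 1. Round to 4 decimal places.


KL divergence for exponential family:
KL = log(l1/l2) + l2/l1 - 1.
log(3/9) = -1.098612.
9/3 = 3.0.
KL = -1.098612 + 3.0 - 1 = 0.9014

0.9014


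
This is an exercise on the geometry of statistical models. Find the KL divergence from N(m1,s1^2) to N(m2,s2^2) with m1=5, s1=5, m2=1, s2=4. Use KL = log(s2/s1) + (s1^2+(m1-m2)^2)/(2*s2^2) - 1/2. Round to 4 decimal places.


KL divergence between normal distributions:
KL = log(s2/s1) + (s1^2 + (m1-m2)^2)/(2*s2^2) - 1/2.
log(4/5) = -0.223144.
(5^2 + (5-1)^2)/(2*4^2) = (25 + 16)/32 = 1.28125.
KL = -0.223144 + 1.28125 - 0.5 = 0.5581

0.5581


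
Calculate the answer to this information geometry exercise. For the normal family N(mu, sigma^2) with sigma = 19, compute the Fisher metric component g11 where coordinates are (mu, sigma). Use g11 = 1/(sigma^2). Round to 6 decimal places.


For the 2-parameter normal family, the Fisher metric has:
  g11 = 1/sigma^2, g22 = 2/sigma^2.
sigma = 19, sigma^2 = 361.
g11 = 0.002770

0.002770


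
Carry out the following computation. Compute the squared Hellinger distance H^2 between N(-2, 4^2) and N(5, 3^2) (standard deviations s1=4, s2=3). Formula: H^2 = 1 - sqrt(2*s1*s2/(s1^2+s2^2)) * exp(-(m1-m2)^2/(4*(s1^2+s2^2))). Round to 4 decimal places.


Squared Hellinger distance for Gaussians:
H^2 = 1 - sqrt(2*s1*s2/(s1^2+s2^2)) * exp(-(m1-m2)^2/(4*(s1^2+s2^2))).
s1^2 = 16, s2^2 = 9, s1^2+s2^2 = 25.
sqrt(2*4*3/(25)) = 0.979796.
(m1-m2)^2 = (-7)^2 = 49.
exp(-49/(4*25)) = exp(-0.49) = 0.612626.
H^2 = 1 - 0.979796*0.612626 = 0.3998

0.3998


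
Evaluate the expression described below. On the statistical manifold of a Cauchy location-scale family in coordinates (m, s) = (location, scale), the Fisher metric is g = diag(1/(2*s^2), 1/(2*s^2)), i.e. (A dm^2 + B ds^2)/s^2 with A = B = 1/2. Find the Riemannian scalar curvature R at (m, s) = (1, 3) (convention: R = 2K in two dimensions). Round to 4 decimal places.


The metric has the form g = (A dm^2 + B ds^2)/s^2 with A = 1/2, B = 1/2.
Substitute u = sqrt(A/B)*m: g = B*(du^2 + ds^2)/s^2, i.e. B times the
Poincare upper half-plane metric, which has constant Gaussian curvature -1.
Scaling a 2D metric by a constant c divides the Gaussian curvature by c,
so K = -1/B = -1/(1/2) = -2.0000 everywhere (the point (m, s) = (1, 3) is irrelevant:
the curvature is constant).
Scalar curvature in dimension 2: R = 2K = -2/(1/2) = -4.0000.

-4.0000


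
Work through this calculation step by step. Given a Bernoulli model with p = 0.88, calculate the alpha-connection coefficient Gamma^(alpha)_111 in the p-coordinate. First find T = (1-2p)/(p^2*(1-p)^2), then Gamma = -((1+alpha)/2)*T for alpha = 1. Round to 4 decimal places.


Skewness (Amari-Chentsov) tensor: T = (1-2p)/(p^2*(1-p)^2).
p = 0.88, 1-2p = -0.76, p^2 = 0.7744, (1-p)^2 = 0.0144.
T = -0.76/(0.7744 * 0.0144) = -68.153122.
In the p-coordinate, Gamma^(alpha) = Gamma^(0) - (alpha/2)*T with Gamma^(0) = (1/2)*g'(p) = -T/2,
so Gamma^(alpha) = -((1+alpha)/2)*T.
alpha = 1, -(1+alpha)/2 = -1.0.
Gamma = -1.0 * -68.153122 = 68.1531

68.1531


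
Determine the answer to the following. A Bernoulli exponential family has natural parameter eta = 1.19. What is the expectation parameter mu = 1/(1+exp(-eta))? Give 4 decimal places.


Dual coordinate (expectation parameter) for Bernoulli:
mu = 1/(1+exp(-eta)).
eta = 1.19.
exp(-eta) = exp(-1.19) = 0.304221.
mu = 1/(1+0.304221) = 0.7667

0.7667


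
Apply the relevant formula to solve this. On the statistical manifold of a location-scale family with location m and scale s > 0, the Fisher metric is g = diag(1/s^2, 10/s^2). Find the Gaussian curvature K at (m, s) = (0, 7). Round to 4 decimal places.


The metric has the form g = (A dm^2 + B ds^2)/s^2 with A = 1, B = 10.
Substitute u = sqrt(A/B)*m: g = B*(du^2 + ds^2)/s^2, i.e. B times the
Poincare upper half-plane metric, which has constant Gaussian curvature -1.
Scaling a 2D metric by a constant c divides the Gaussian curvature by c,
so K = -1/B = -1/(10) = -0.1000 everywhere (the point (m, s) = (0, 7) is irrelevant:
the curvature is constant).
The requested Gaussian curvature is K = -0.1000.

-0.1000


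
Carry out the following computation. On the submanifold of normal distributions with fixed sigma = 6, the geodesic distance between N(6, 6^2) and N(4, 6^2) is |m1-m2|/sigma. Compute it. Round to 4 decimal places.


On the fixed-variance normal subfamily, geodesic distance = |m1-m2|/sigma.
|6 - 4| = 2.
sigma = 6.
d = 2/6 = 0.3333

0.3333


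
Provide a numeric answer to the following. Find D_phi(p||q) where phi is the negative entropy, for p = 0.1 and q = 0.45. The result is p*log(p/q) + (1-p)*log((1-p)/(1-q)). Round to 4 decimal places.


Bregman divergence with negative entropy generator:
D = p*log(p/q) + (1-p)*log((1-p)/(1-q)).
p = 0.1, q = 0.45.
p*log(p/q) = 0.1*log(0.1/0.45) = -0.150408.
(1-p)*log((1-p)/(1-q)) = 0.9*log(0.9/0.55) = 0.443229.
D = -0.150408 + 0.443229 = 0.2928

0.2928


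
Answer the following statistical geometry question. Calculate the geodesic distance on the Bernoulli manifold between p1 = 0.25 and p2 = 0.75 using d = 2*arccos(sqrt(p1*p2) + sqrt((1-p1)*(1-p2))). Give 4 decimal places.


Geodesic distance on Bernoulli manifold:
d(p1,p2) = 2*arccos(sqrt(p1*p2) + sqrt((1-p1)*(1-p2))).
sqrt(p1*p2) = sqrt(0.25*0.75) = 0.433013.
sqrt((1-p1)*(1-p2)) = sqrt(0.75*0.25) = 0.433013.
arg = 0.433013 + 0.433013 = 0.866025.
d = 2*arccos(0.866025) = 1.0472

1.0472


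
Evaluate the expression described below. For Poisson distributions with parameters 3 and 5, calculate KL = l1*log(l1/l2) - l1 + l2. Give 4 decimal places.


KL divergence for Poisson:
KL = l1*log(l1/l2) - l1 + l2.
l1 = 3, l2 = 5.
log(3/5) = -0.510826.
l1*log(l1/l2) = 3 * -0.510826 = -1.532477.
KL = -1.532477 - 3 + 5 = 0.4675

0.4675


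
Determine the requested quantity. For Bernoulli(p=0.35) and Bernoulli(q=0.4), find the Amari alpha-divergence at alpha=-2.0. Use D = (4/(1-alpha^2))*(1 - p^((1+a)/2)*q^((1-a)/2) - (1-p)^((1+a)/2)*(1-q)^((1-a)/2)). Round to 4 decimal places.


Amari alpha-divergence:
D = (4/(1-alpha^2))*(1 - p^((1+a)/2)*q^((1-a)/2) - (1-p)^((1+a)/2)*(1-q)^((1-a)/2)).
alpha = -2.0, p = 0.35, q = 0.4.
e1 = (1+alpha)/2 = -0.5, e2 = (1-alpha)/2 = 1.5.
t1 = p^e1 * q^e2 = 0.35^-0.5 * 0.4^1.5 = 0.427618.
t2 = (1-p)^e1 * (1-q)^e2 = 0.65^-0.5 * 0.6^1.5 = 0.576461.
4/(1-alpha^2) = -1.333333.
D = -1.333333*(1 - 0.427618 - 0.576461) = 0.0054

0.0054


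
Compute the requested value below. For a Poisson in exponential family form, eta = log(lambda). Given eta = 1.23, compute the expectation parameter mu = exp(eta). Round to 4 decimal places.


Expectation parameter for Poisson exponential family:
mu = exp(eta).
eta = 1.23.
mu = exp(1.23) = 3.4212

3.4212


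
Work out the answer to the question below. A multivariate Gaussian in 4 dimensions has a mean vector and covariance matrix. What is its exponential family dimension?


Exponential family dimension calculation:
For 4-dim MVN: mean has 4 params, covariance has 4*5/2 = 10 unique entries.
Total dim = 4 + 10 = 14.

14


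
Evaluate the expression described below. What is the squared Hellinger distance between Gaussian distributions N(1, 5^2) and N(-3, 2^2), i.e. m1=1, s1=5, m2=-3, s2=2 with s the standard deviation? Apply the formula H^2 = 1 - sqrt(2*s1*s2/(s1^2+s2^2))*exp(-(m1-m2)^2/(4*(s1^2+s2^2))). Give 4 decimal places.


Squared Hellinger distance for Gaussians:
H^2 = 1 - sqrt(2*s1*s2/(s1^2+s2^2)) * exp(-(m1-m2)^2/(4*(s1^2+s2^2))).
s1^2 = 25, s2^2 = 4, s1^2+s2^2 = 29.
sqrt(2*5*2/(29)) = 0.830455.
(m1-m2)^2 = (4)^2 = 16.
exp(-16/(4*29)) = exp(-0.137931) = 0.871159.
H^2 = 1 - 0.830455*0.871159 = 0.2765

0.2765


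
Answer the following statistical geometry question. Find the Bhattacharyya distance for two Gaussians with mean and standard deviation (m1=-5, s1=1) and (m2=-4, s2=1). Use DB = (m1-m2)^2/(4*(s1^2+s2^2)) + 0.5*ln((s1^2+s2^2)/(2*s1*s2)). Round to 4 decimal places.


Bhattacharyya distance between two Gaussians:
DB = (m1-m2)^2/(4*(s1^2+s2^2)) + (1/2)*ln((s1^2+s2^2)/(2*s1*s2)).
(m1-m2)^2 = (-1)^2 = 1.
s1^2+s2^2 = 1 + 1 = 2.
term1 = 1/8 = 0.125.
term2 = 0.5*ln(2/2.0) = 0.0.
DB = 0.125 + 0.0 = 0.1250

0.1250


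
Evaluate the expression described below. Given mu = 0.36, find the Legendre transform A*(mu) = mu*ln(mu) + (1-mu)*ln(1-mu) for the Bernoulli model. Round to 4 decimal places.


Legendre transform for Bernoulli:
A*(mu) = mu*log(mu) + (1-mu)*log(1-mu).
mu = 0.36, 1-mu = 0.64.
mu*log(mu) = 0.36*log(0.36) = -0.367794.
(1-mu)*log(1-mu) = 0.64*log(0.64) = -0.285624.
A* = -0.367794 + -0.285624 = -0.6534

-0.6534


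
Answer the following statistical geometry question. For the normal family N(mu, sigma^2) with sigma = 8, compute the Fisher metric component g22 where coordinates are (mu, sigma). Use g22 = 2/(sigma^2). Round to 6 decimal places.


For the 2-parameter normal family, the Fisher metric has:
  g11 = 1/sigma^2, g22 = 2/sigma^2.
sigma = 8, sigma^2 = 64.
g22 = 0.031250

0.031250


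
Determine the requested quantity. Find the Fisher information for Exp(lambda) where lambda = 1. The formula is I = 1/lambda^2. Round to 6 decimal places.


Fisher information for exponential: I(lambda) = 1/lambda^2.
lambda = 1, lambda^2 = 1.
I = 1/1 = 1.000000

1.000000


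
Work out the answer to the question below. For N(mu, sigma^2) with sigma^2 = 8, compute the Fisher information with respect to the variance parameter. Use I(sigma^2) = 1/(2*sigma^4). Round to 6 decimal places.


Fisher information for variance: I(sigma^2) = 1/(2*sigma^4).
sigma^2 = 8, so sigma^4 = 64.
I = 1/(2*64) = 1/128 = 0.007813

0.007813


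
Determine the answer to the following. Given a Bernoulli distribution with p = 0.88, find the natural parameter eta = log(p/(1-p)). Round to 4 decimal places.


Natural parameter for Bernoulli: eta = log(p/(1-p)).
p = 0.88, 1-p = 0.12.
p/(1-p) = 7.333333.
eta = log(7.333333) = 1.9924

1.9924


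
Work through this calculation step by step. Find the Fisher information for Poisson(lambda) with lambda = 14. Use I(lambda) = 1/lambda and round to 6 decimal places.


Fisher information for Poisson: I(lambda) = 1/lambda.
lambda = 14.
I(lambda) = 1/14 = 0.071429

0.071429


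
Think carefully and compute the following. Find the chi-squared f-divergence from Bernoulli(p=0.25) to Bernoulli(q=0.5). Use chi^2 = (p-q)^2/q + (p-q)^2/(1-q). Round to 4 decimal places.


Chi-squared divergence between Bernoulli distributions:
chi^2 = (p-q)^2/q + (p-q)^2/(1-q).
p = 0.25, q = 0.5, p-q = -0.25.
(p-q)^2 = 0.0625.
term1 = 0.0625/0.5 = 0.125.
term2 = 0.0625/0.5 = 0.125.
chi^2 = 0.125 + 0.125 = 0.2500

0.2500


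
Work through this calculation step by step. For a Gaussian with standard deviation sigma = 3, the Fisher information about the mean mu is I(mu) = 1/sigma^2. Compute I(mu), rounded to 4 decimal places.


The Fisher information for the mean of a normal distribution is I(mu) = 1/sigma^2.
sigma = 3, so sigma^2 = 9.
I(mu) = 1/9 = 0.1111

0.1111


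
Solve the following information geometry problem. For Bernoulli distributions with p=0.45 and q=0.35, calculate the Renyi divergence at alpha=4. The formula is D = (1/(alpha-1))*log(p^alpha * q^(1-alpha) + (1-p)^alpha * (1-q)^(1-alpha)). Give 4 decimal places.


Renyi divergence of order alpha between Bernoulli distributions:
D = (1/(alpha-1))*log(p^alpha * q^(1-alpha) + (1-p)^alpha * (1-q)^(1-alpha)).
alpha = 4, p = 0.45, q = 0.35.
p^alpha * q^(1-alpha) = 0.45^4 * 0.35^-3 = 0.956414.
(1-p)^alpha * (1-q)^(1-alpha) = 0.55^4 * 0.65^-3 = 0.333204.
sum = 0.956414 + 0.333204 = 1.289618.
D = (1/3)*log(1.289618) = 0.0848

0.0848


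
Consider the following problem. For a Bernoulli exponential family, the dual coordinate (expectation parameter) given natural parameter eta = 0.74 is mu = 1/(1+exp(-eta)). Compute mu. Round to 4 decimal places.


Dual coordinate (expectation parameter) for Bernoulli:
mu = 1/(1+exp(-eta)).
eta = 0.74.
exp(-eta) = exp(-0.74) = 0.477114.
mu = 1/(1+0.477114) = 0.6770

0.6770


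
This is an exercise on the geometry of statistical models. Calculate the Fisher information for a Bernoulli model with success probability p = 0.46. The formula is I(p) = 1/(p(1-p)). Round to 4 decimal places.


For Bernoulli(p), Fisher information is I(p) = 1/(p*(1-p)).
p = 0.46, 1-p = 0.54.
p*(1-p) = 0.2484.
I(p) = 1/0.2484 = 4.0258

4.0258


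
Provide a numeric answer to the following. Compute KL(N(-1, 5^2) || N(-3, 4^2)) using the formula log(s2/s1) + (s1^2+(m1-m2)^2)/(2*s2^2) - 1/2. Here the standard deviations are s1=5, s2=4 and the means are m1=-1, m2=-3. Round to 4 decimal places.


KL divergence between normal distributions:
KL = log(s2/s1) + (s1^2 + (m1-m2)^2)/(2*s2^2) - 1/2.
log(4/5) = -0.223144.
(5^2 + (-1--3)^2)/(2*4^2) = (25 + 4)/32 = 0.90625.
KL = -0.223144 + 0.90625 - 0.5 = 0.1831

0.1831


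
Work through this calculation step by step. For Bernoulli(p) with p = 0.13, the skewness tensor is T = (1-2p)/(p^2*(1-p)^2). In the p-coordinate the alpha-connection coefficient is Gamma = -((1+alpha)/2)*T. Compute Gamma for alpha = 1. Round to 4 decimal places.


Skewness (Amari-Chentsov) tensor: T = (1-2p)/(p^2*(1-p)^2).
p = 0.13, 1-2p = 0.74, p^2 = 0.0169, (1-p)^2 = 0.7569.
T = 0.74/(0.0169 * 0.7569) = 57.850419.
In the p-coordinate, Gamma^(alpha) = Gamma^(0) - (alpha/2)*T with Gamma^(0) = (1/2)*g'(p) = -T/2,
so Gamma^(alpha) = -((1+alpha)/2)*T.
alpha = 1, -(1+alpha)/2 = -1.0.
Gamma = -1.0 * 57.850419 = -57.8504

-57.8504


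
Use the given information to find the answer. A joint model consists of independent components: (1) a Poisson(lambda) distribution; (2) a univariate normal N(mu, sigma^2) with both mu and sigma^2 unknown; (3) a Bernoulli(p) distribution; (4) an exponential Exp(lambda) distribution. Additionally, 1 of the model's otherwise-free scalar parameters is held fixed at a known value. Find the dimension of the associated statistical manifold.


The dimension of a statistical manifold equals the number of free
(independent) real parameters of the model. For a product of independent
blocks the parameter counts add.
- Poisson (lambda): 1.
- normal (mu, sigma^2): 2.
- Bernoulli (p): 1.
- exponential (lambda): 1.
Total = 1 + 2 + 1 + 1 = 5.
1 parameter(s) fixed at known values: 5 - 1 = 4.
Dimension = 4

4


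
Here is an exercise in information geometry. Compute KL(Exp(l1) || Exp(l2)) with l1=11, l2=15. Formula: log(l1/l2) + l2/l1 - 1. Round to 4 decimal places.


KL divergence for exponential family:
KL = log(l1/l2) + l2/l1 - 1.
log(11/15) = -0.310155.
15/11 = 1.363636.
KL = -0.310155 + 1.363636 - 1 = 0.0535

0.0535


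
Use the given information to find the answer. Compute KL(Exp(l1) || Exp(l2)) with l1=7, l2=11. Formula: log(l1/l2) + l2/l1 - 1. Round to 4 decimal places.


KL divergence for exponential family:
KL = log(l1/l2) + l2/l1 - 1.
log(7/11) = -0.451985.
11/7 = 1.571429.
KL = -0.451985 + 1.571429 - 1 = 0.1194

0.1194


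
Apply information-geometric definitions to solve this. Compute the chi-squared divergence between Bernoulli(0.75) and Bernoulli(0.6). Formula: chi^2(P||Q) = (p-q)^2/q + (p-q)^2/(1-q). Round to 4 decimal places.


Chi-squared divergence between Bernoulli distributions:
chi^2 = (p-q)^2/q + (p-q)^2/(1-q).
p = 0.75, q = 0.6, p-q = 0.15.
(p-q)^2 = 0.0225.
term1 = 0.0225/0.6 = 0.0375.
term2 = 0.0225/0.4 = 0.05625.
chi^2 = 0.0375 + 0.05625 = 0.0938

0.0938


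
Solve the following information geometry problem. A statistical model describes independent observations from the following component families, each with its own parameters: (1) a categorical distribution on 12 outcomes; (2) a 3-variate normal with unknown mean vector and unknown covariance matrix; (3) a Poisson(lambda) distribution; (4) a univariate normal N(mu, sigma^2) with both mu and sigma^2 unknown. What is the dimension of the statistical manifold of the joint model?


The dimension of a statistical manifold equals the number of free
(independent) real parameters of the model. For a product of independent
blocks the parameter counts add.
- categorical on 12 outcomes (probabilities sum to 1): 12-1 = 11.
- 3-variate normal: 3 (mean) + 3*4/2 = 6 (symmetric covariance) = 9.
- Poisson (lambda): 1.
- normal (mu, sigma^2): 2.
Total = 11 + 9 + 1 + 2 = 23.
Dimension = 23

23


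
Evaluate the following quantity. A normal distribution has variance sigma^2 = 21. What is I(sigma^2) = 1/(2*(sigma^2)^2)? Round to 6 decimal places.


Fisher information for variance: I(sigma^2) = 1/(2*sigma^4).
sigma^2 = 21, so sigma^4 = 441.
I = 1/(2*441) = 1/882 = 0.001134

0.001134


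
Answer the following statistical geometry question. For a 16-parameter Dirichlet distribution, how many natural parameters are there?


Exponential family dimension calculation:
Dirichlet with 16 components has 16 natural parameters.

16


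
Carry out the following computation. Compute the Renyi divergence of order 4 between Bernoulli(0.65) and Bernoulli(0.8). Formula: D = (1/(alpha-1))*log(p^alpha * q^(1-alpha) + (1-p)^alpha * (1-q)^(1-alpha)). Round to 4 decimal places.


Renyi divergence of order alpha between Bernoulli distributions:
D = (1/(alpha-1))*log(p^alpha * q^(1-alpha) + (1-p)^alpha * (1-q)^(1-alpha)).
alpha = 4, p = 0.65, q = 0.8.
p^alpha * q^(1-alpha) = 0.65^4 * 0.8^-3 = 0.348645.
(1-p)^alpha * (1-q)^(1-alpha) = 0.35^4 * 0.2^-3 = 1.875781.
sum = 0.348645 + 1.875781 = 2.224426.
D = (1/3)*log(2.224426) = 0.2665

0.2665


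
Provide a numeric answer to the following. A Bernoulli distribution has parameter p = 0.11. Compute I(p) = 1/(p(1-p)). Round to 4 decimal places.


For Bernoulli(p), Fisher information is I(p) = 1/(p*(1-p)).
p = 0.11, 1-p = 0.89.
p*(1-p) = 0.0979.
I(p) = 1/0.0979 = 10.2145

10.2145


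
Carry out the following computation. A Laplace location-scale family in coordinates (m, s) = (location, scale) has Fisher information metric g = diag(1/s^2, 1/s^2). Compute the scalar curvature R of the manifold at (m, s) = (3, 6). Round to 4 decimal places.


The metric has the form g = (A dm^2 + B ds^2)/s^2 with A = 1, B = 1.
Substitute u = sqrt(A/B)*m: g = B*(du^2 + ds^2)/s^2, i.e. B times the
Poincare upper half-plane metric, which has constant Gaussian curvature -1.
Scaling a 2D metric by a constant c divides the Gaussian curvature by c,
so K = -1/B = -1/(1) = -1.0000 everywhere (the point (m, s) = (3, 6) is irrelevant:
the curvature is constant).
Scalar curvature in dimension 2: R = 2K = -2/(1) = -2.0000.

-2.0000


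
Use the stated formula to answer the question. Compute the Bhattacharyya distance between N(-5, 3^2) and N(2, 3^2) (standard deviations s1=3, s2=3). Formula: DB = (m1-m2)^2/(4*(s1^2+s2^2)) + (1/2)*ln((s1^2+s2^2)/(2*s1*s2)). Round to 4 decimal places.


Bhattacharyya distance between two Gaussians:
DB = (m1-m2)^2/(4*(s1^2+s2^2)) + (1/2)*ln((s1^2+s2^2)/(2*s1*s2)).
(m1-m2)^2 = (-7)^2 = 49.
s1^2+s2^2 = 9 + 9 = 18.
term1 = 49/72 = 0.680556.
term2 = 0.5*ln(18/18.0) = 0.0.
DB = 0.680556 + 0.0 = 0.6806

0.6806


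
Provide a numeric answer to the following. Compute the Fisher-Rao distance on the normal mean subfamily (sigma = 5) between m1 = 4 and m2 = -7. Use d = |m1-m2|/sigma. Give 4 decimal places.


On the fixed-variance normal subfamily, geodesic distance = |m1-m2|/sigma.
|4 - -7| = 11.
sigma = 5.
d = 11/5 = 2.2000

2.2000


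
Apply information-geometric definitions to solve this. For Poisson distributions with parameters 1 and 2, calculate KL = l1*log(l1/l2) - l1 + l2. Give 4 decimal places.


KL divergence for Poisson:
KL = l1*log(l1/l2) - l1 + l2.
l1 = 1, l2 = 2.
log(1/2) = -0.693147.
l1*log(l1/l2) = 1 * -0.693147 = -0.693147.
KL = -0.693147 - 1 + 2 = 0.3069

0.3069


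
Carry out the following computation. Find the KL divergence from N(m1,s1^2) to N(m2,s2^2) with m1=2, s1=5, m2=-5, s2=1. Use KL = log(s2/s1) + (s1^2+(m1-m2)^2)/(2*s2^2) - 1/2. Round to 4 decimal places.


KL divergence between normal distributions:
KL = log(s2/s1) + (s1^2 + (m1-m2)^2)/(2*s2^2) - 1/2.
log(1/5) = -1.609438.
(5^2 + (2--5)^2)/(2*1^2) = (25 + 49)/2 = 37.0.
KL = -1.609438 + 37.0 - 0.5 = 34.8906

34.8906


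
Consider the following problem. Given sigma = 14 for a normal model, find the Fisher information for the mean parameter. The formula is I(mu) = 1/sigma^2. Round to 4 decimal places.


The Fisher information for the mean of a normal distribution is I(mu) = 1/sigma^2.
sigma = 14, so sigma^2 = 196.
I(mu) = 1/196 = 0.0051

0.0051


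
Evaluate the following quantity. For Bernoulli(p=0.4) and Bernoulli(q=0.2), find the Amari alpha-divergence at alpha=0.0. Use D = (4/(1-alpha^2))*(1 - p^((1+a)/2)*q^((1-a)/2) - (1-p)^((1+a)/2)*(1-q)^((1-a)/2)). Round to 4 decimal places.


Amari alpha-divergence:
D = (4/(1-alpha^2))*(1 - p^((1+a)/2)*q^((1-a)/2) - (1-p)^((1+a)/2)*(1-q)^((1-a)/2)).
alpha = 0.0, p = 0.4, q = 0.2.
e1 = (1+alpha)/2 = 0.5, e2 = (1-alpha)/2 = 0.5.
t1 = p^e1 * q^e2 = 0.4^0.5 * 0.2^0.5 = 0.282843.
t2 = (1-p)^e1 * (1-q)^e2 = 0.6^0.5 * 0.8^0.5 = 0.69282.
4/(1-alpha^2) = 4.0.
D = 4.0*(1 - 0.282843 - 0.69282) = 0.0973

0.0973


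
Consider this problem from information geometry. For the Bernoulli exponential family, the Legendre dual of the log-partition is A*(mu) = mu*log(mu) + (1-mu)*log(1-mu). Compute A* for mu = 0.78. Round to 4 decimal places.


Legendre transform for Bernoulli:
A*(mu) = mu*log(mu) + (1-mu)*log(1-mu).
mu = 0.78, 1-mu = 0.22.
mu*log(mu) = 0.78*log(0.78) = -0.1938.
(1-mu)*log(1-mu) = 0.22*log(0.22) = -0.333108.
A* = -0.1938 + -0.333108 = -0.5269

-0.5269


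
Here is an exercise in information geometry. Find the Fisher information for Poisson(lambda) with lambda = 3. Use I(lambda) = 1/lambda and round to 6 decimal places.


Fisher information for Poisson: I(lambda) = 1/lambda.
lambda = 3.
I(lambda) = 1/3 = 0.333333

0.333333


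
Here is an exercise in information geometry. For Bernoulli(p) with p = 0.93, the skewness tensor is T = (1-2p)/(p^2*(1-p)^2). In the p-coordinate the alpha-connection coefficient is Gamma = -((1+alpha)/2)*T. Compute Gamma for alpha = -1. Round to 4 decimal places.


Skewness (Amari-Chentsov) tensor: T = (1-2p)/(p^2*(1-p)^2).
p = 0.93, 1-2p = -0.86, p^2 = 0.8649, (1-p)^2 = 0.0049.
T = -0.86/(0.8649 * 0.0049) = -202.92543.
In the p-coordinate, Gamma^(alpha) = Gamma^(0) - (alpha/2)*T with Gamma^(0) = (1/2)*g'(p) = -T/2,
so Gamma^(alpha) = -((1+alpha)/2)*T.
alpha = -1, -(1+alpha)/2 = 0.0.
Gamma = 0.0 * -202.92543 = 0.0000

0.0000


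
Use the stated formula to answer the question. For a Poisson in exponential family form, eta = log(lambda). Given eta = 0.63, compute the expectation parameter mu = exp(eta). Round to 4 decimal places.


Expectation parameter for Poisson exponential family:
mu = exp(eta).
eta = 0.63.
mu = exp(0.63) = 1.8776

1.8776


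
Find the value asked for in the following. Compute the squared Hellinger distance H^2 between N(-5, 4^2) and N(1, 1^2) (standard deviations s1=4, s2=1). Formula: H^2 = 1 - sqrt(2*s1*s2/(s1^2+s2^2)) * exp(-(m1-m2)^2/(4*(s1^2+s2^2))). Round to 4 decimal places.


Squared Hellinger distance for Gaussians:
H^2 = 1 - sqrt(2*s1*s2/(s1^2+s2^2)) * exp(-(m1-m2)^2/(4*(s1^2+s2^2))).
s1^2 = 16, s2^2 = 1, s1^2+s2^2 = 17.
sqrt(2*4*1/(17)) = 0.685994.
(m1-m2)^2 = (-6)^2 = 36.
exp(-36/(4*17)) = exp(-0.529412) = 0.588951.
H^2 = 1 - 0.685994*0.588951 = 0.5960

0.5960


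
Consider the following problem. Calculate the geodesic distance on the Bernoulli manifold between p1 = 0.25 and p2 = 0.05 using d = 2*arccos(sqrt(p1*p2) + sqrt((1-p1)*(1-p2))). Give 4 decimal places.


Geodesic distance on Bernoulli manifold:
d(p1,p2) = 2*arccos(sqrt(p1*p2) + sqrt((1-p1)*(1-p2))).
sqrt(p1*p2) = sqrt(0.25*0.05) = 0.111803.
sqrt((1-p1)*(1-p2)) = sqrt(0.75*0.95) = 0.844097.
arg = 0.111803 + 0.844097 = 0.955901.
d = 2*arccos(0.955901) = 0.5962

0.5962


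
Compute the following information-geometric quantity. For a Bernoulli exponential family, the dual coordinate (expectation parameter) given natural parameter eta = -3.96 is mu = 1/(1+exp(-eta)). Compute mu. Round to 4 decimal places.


Dual coordinate (expectation parameter) for Bernoulli:
mu = 1/(1+exp(-eta)).
eta = -3.96.
exp(-eta) = exp(3.96) = 52.457326.
mu = 1/(1+52.457326) = 0.0187

0.0187


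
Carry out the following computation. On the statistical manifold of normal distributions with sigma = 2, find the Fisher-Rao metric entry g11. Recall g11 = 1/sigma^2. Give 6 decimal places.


For the 2-parameter normal family, the Fisher metric has:
  g11 = 1/sigma^2, g22 = 2/sigma^2.
sigma = 2, sigma^2 = 4.
g11 = 0.250000

0.250000


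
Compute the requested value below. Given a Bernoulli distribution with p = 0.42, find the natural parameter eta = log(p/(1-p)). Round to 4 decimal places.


Natural parameter for Bernoulli: eta = log(p/(1-p)).
p = 0.42, 1-p = 0.58.
p/(1-p) = 0.724138.
eta = log(0.724138) = -0.3228

-0.3228


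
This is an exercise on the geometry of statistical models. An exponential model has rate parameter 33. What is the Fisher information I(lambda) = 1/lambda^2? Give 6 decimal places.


Fisher information for exponential: I(lambda) = 1/lambda^2.
lambda = 33, lambda^2 = 1089.
I = 1/1089 = 0.000918

0.000918


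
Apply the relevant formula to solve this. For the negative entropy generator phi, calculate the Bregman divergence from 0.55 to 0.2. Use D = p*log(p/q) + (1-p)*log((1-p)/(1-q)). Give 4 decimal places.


Bregman divergence with negative entropy generator:
D = p*log(p/q) + (1-p)*log((1-p)/(1-q)).
p = 0.55, q = 0.2.
p*log(p/q) = 0.55*log(0.55/0.2) = 0.556381.
(1-p)*log((1-p)/(1-q)) = 0.45*log(0.45/0.8) = -0.258914.
D = 0.556381 + -0.258914 = 0.2975

0.2975


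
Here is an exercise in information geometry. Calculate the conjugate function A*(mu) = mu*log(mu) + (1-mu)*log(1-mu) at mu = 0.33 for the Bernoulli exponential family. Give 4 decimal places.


Legendre transform for Bernoulli:
A*(mu) = mu*log(mu) + (1-mu)*log(1-mu).
mu = 0.33, 1-mu = 0.67.
mu*log(mu) = 0.33*log(0.33) = -0.365859.
(1-mu)*log(1-mu) = 0.67*log(0.67) = -0.26832.
A* = -0.365859 + -0.26832 = -0.6342

-0.6342


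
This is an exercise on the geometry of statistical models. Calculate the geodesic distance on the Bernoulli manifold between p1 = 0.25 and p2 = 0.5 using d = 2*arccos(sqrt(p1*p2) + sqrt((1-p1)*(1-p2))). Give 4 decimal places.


Geodesic distance on Bernoulli manifold:
d(p1,p2) = 2*arccos(sqrt(p1*p2) + sqrt((1-p1)*(1-p2))).
sqrt(p1*p2) = sqrt(0.25*0.5) = 0.353553.
sqrt((1-p1)*(1-p2)) = sqrt(0.75*0.5) = 0.612372.
arg = 0.353553 + 0.612372 = 0.965926.
d = 2*arccos(0.965926) = 0.5236

0.5236


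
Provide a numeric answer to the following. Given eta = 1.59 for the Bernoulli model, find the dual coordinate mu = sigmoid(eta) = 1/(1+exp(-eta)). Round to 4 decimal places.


Dual coordinate (expectation parameter) for Bernoulli:
mu = 1/(1+exp(-eta)).
eta = 1.59.
exp(-eta) = exp(-1.59) = 0.203926.
mu = 1/(1+0.203926) = 0.8306

0.8306


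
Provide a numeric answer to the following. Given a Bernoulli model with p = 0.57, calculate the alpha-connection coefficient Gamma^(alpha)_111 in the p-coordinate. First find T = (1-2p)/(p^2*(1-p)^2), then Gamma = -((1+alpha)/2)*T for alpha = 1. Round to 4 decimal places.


Skewness (Amari-Chentsov) tensor: T = (1-2p)/(p^2*(1-p)^2).
p = 0.57, 1-2p = -0.14, p^2 = 0.3249, (1-p)^2 = 0.1849.
T = -0.14/(0.3249 * 0.1849) = -2.330459.
In the p-coordinate, Gamma^(alpha) = Gamma^(0) - (alpha/2)*T with Gamma^(0) = (1/2)*g'(p) = -T/2,
so Gamma^(alpha) = -((1+alpha)/2)*T.
alpha = 1, -(1+alpha)/2 = -1.0.
Gamma = -1.0 * -2.330459 = 2.3305

2.3305


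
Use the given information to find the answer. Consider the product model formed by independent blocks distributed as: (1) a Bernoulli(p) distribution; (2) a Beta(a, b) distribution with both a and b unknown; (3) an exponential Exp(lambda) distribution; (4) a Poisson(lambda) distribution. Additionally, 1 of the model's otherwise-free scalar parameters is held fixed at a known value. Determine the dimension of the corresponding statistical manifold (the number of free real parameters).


The dimension of a statistical manifold equals the number of free
(independent) real parameters of the model. For a product of independent
blocks the parameter counts add.
- Bernoulli (p): 1.
- Beta (a, b): 2.
- exponential (lambda): 1.
- Poisson (lambda): 1.
Total = 1 + 2 + 1 + 1 = 5.
1 parameter(s) fixed at known values: 5 - 1 = 4.
Dimension = 4

4


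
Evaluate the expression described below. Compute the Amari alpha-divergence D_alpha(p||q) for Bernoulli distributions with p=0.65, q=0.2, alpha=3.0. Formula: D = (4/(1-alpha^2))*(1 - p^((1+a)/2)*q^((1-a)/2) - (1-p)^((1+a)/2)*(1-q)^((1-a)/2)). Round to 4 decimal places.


Amari alpha-divergence:
D = (4/(1-alpha^2))*(1 - p^((1+a)/2)*q^((1-a)/2) - (1-p)^((1+a)/2)*(1-q)^((1-a)/2)).
alpha = 3.0, p = 0.65, q = 0.2.
e1 = (1+alpha)/2 = 2.0, e2 = (1-alpha)/2 = -1.0.
t1 = p^e1 * q^e2 = 0.65^2.0 * 0.2^-1.0 = 2.1125.
t2 = (1-p)^e1 * (1-q)^e2 = 0.35^2.0 * 0.8^-1.0 = 0.153125.
4/(1-alpha^2) = -0.5.
D = -0.5*(1 - 2.1125 - 0.153125) = 0.6328

0.6328


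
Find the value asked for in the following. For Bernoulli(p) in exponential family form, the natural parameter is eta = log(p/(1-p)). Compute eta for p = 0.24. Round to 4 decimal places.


Natural parameter for Bernoulli: eta = log(p/(1-p)).
p = 0.24, 1-p = 0.76.
p/(1-p) = 0.315789.
eta = log(0.315789) = -1.1527

-1.1527


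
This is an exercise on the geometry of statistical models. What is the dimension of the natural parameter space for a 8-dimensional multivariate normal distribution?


Exponential family dimension calculation:
For 8-dim MVN: mean has 8 params, covariance has 8*9/2 = 36 unique entries.
Total dim = 8 + 36 = 44.

44


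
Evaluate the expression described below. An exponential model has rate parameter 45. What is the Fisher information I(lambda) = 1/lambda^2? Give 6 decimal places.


Fisher information for exponential: I(lambda) = 1/lambda^2.
lambda = 45, lambda^2 = 2025.
I = 1/2025 = 0.000494

0.000494


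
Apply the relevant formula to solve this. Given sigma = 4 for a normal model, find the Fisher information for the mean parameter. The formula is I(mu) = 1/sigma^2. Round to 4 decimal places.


The Fisher information for the mean of a normal distribution is I(mu) = 1/sigma^2.
sigma = 4, so sigma^2 = 16.
I(mu) = 1/16 = 0.0625

0.0625


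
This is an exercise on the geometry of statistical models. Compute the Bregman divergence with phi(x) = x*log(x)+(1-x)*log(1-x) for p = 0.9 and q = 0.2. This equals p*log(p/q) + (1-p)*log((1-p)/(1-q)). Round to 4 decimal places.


Bregman divergence with negative entropy generator:
D = p*log(p/q) + (1-p)*log((1-p)/(1-q)).
p = 0.9, q = 0.2.
p*log(p/q) = 0.9*log(0.9/0.2) = 1.35367.
(1-p)*log((1-p)/(1-q)) = 0.1*log(0.1/0.8) = -0.207944.
D = 1.35367 + -0.207944 = 1.1457

1.1457


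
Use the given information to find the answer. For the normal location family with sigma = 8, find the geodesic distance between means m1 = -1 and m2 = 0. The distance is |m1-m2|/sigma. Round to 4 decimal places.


On the fixed-variance normal subfamily, geodesic distance = |m1-m2|/sigma.
|-1 - 0| = 1.
sigma = 8.
d = 1/8 = 0.1250

0.1250


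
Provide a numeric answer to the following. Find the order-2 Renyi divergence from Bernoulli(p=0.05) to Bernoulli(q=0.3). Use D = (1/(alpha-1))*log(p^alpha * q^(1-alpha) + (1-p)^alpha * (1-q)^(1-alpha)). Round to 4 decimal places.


Renyi divergence of order alpha between Bernoulli distributions:
D = (1/(alpha-1))*log(p^alpha * q^(1-alpha) + (1-p)^alpha * (1-q)^(1-alpha)).
alpha = 2, p = 0.05, q = 0.3.
p^alpha * q^(1-alpha) = 0.05^2 * 0.3^-1 = 0.008333.
(1-p)^alpha * (1-q)^(1-alpha) = 0.95^2 * 0.7^-1 = 1.289286.
sum = 0.008333 + 1.289286 = 1.297619.
D = (1/1)*log(1.297619) = 0.2605

0.2605


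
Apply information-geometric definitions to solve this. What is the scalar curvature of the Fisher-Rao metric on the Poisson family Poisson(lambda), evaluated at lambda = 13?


This family has a single free parameter, so its statistical manifold
is 1-dimensional. The Riemann curvature tensor of any 1-dimensional
Riemannian manifold vanishes identically, so R = 0.

0


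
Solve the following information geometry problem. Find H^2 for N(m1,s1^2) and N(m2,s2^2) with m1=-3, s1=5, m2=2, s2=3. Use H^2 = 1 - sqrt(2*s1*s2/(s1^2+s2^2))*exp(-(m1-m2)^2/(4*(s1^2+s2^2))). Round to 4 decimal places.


Squared Hellinger distance for Gaussians:
H^2 = 1 - sqrt(2*s1*s2/(s1^2+s2^2)) * exp(-(m1-m2)^2/(4*(s1^2+s2^2))).
s1^2 = 25, s2^2 = 9, s1^2+s2^2 = 34.
sqrt(2*5*3/(34)) = 0.939336.
(m1-m2)^2 = (-5)^2 = 25.
exp(-25/(4*34)) = exp(-0.183824) = 0.832083.
H^2 = 1 - 0.939336*0.832083 = 0.2184

0.2184


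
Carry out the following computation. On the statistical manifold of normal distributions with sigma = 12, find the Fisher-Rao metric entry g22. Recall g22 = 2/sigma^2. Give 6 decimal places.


For the 2-parameter normal family, the Fisher metric has:
  g11 = 1/sigma^2, g22 = 2/sigma^2.
sigma = 12, sigma^2 = 144.
g22 = 0.013889

0.013889


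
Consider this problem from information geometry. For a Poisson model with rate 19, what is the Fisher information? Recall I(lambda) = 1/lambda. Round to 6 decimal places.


Fisher information for Poisson: I(lambda) = 1/lambda.
lambda = 19.
I(lambda) = 1/19 = 0.052632

0.052632


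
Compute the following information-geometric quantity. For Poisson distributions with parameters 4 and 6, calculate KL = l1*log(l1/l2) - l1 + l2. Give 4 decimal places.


KL divergence for Poisson:
KL = l1*log(l1/l2) - l1 + l2.
l1 = 4, l2 = 6.
log(4/6) = -0.405465.
l1*log(l1/l2) = 4 * -0.405465 = -1.62186.
KL = -1.62186 - 4 + 6 = 0.3781

0.3781


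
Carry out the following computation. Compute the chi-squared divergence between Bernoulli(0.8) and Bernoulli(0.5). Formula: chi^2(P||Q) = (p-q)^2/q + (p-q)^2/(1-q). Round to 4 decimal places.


Chi-squared divergence between Bernoulli distributions:
chi^2 = (p-q)^2/q + (p-q)^2/(1-q).
p = 0.8, q = 0.5, p-q = 0.3.
(p-q)^2 = 0.09.
term1 = 0.09/0.5 = 0.18.
term2 = 0.09/0.5 = 0.18.
chi^2 = 0.18 + 0.18 = 0.3600

0.3600


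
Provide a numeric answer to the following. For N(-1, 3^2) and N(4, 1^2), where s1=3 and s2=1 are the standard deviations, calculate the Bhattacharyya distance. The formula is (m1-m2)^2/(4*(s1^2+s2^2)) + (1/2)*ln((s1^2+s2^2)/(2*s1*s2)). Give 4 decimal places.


Bhattacharyya distance between two Gaussians:
DB = (m1-m2)^2/(4*(s1^2+s2^2)) + (1/2)*ln((s1^2+s2^2)/(2*s1*s2)).
(m1-m2)^2 = (-5)^2 = 25.
s1^2+s2^2 = 9 + 1 = 10.
term1 = 25/40 = 0.625.
term2 = 0.5*ln(10/6.0) = 0.255413.
DB = 0.625 + 0.255413 = 0.8804

0.8804


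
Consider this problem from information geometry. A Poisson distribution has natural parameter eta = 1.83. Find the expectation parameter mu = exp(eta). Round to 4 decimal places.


Expectation parameter for Poisson exponential family:
mu = exp(eta).
eta = 1.83.
mu = exp(1.83) = 6.2339

6.2339


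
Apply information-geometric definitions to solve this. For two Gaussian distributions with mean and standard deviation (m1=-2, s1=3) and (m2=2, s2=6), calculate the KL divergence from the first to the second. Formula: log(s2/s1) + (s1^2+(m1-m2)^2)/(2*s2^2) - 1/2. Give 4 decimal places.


KL divergence between normal distributions:
KL = log(s2/s1) + (s1^2 + (m1-m2)^2)/(2*s2^2) - 1/2.
log(6/3) = 0.693147.
(3^2 + (-2-2)^2)/(2*6^2) = (9 + 16)/72 = 0.347222.
KL = 0.693147 + 0.347222 - 0.5 = 0.5404

0.5404


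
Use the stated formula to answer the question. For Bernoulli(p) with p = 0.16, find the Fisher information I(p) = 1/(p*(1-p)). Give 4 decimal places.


For Bernoulli(p), Fisher information is I(p) = 1/(p*(1-p)).
p = 0.16, 1-p = 0.84.
p*(1-p) = 0.1344.
I(p) = 1/0.1344 = 7.4405

7.4405
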